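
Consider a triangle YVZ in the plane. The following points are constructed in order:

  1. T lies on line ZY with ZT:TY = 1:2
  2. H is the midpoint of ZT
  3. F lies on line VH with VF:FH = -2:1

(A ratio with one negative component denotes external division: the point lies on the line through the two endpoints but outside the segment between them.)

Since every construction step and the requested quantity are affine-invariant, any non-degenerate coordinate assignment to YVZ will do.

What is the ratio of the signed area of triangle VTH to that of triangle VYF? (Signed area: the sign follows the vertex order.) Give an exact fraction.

Work in coordinates with Y = (0, 0), V = (1, 0), Z = (0, 1).
1. T lies on line ZY with ZT:TY = 1:2 ⇒ T = (0, 2/3)
2. H is the midpoint of ZT ⇒ H = (0, 5/6)
3. F lies on line VH with VF:FH = -2:1 ⇒ F = (-1, 5/3)
2·[VTH] = -1/6, 2·[VYF] = -5/3
[VTH]:[VYF] = -1/6:-5/3 = 1/10

[VTH]:[VYF] = 1/10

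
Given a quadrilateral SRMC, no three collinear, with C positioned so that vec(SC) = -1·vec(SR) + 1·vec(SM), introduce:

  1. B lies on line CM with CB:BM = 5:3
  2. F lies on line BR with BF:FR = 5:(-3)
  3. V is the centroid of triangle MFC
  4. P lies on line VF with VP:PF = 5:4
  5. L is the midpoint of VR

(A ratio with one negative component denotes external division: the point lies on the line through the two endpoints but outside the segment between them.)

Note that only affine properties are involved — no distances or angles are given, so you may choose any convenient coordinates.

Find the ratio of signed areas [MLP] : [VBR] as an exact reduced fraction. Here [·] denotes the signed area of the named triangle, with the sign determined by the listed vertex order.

[MLP]:[VBR] = -307/72

Choose coordinates S = (0, 0), R = (1, 0), M = (0, 1), C = (-1, 1).
1. B lies on line CM with CB:BM = 5:3 ⇒ B = (-3/8, 1)
2. F lies on line BR with BF:FR = 5:(-3) ⇒ F = (49/16, -3/2)
3. V is the centroid of triangle MFC ⇒ V = (11/16, 1/6)
4. P lies on line VF with VP:PF = 5:4 ⇒ P = (289/144, -41/54)
5. L is the midpoint of VR ⇒ L = (27/32, 1/12)
2·[MLP] = 307/864, 2·[VBR] = -1/12
[MLP]:[VBR] = 307/864:-1/12 = -307/72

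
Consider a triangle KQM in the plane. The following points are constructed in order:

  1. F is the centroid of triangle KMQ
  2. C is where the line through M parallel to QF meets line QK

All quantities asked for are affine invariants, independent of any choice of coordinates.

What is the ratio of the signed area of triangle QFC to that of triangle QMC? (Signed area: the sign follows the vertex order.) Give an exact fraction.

[QFC]:[QMC] = 1/3

Assign K = (0, 0), Q = (1, 0), M = (0, 1) — the answer is frame-independent, so this choice is without loss of generality.
1. F is the centroid of triangle KMQ ⇒ F = (1/3, 1/3)
2. C is where the line through M parallel to QF meets line QK ⇒ C = (2, 0)
2·[QFC] = -1/3, 2·[QMC] = -1
[QFC]:[QMC] = -1/3:-1 = 1/3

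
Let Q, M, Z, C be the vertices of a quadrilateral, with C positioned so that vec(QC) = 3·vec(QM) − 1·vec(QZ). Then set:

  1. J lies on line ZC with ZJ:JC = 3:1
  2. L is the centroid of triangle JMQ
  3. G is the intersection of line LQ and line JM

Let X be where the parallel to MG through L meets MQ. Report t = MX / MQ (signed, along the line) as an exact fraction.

t = 1/3

Work in coordinates with Q = (0, 0), M = (1, 0), Z = (0, 1), C = (3, -1).
1. J lies on line ZC with ZJ:JC = 3:1 ⇒ J = (9/4, -1/2)
2. L is the centroid of triangle JMQ ⇒ L = (13/12, -1/6)
3. G is the intersection of line LQ and line JM ⇒ G = (13/8, -1/4)
through L parallel to MG: direction (5/8, -1/4); meets MQ at X = (2/3, 0)
X = M + t·(Q−M) with t = 1/3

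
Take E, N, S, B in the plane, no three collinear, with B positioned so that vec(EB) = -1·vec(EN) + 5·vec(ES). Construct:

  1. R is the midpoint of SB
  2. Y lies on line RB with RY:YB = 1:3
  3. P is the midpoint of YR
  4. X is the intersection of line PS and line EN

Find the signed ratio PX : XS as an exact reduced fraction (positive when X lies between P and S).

PX:XS = -13/4

Choose coordinates E = (0, 0), N = (1, 0), S = (0, 1), B = (-1, 5).
1. R is the midpoint of SB ⇒ R = (-1/2, 3)
2. Y lies on line RB with RY:YB = 1:3 ⇒ Y = (-5/8, 7/2)
3. P is the midpoint of YR ⇒ P = (-9/16, 13/4)
4. X is the intersection of line PS and line EN ⇒ X = (1/4, 0)
X = P + t·(S−P) with t = 13/9, so PX:XS = t:(1−t) = 13/9:-4/9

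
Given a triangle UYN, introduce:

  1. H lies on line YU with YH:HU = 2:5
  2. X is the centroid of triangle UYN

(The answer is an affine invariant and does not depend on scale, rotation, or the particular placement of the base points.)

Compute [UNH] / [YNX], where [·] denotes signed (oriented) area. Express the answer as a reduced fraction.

Work in coordinates with U = (0, 0), Y = (1, 0), N = (0, 1).
1. H lies on line YU with YH:HU = 2:5 ⇒ H = (5/7, 0)
2. X is the centroid of triangle UYN ⇒ X = (1/3, 1/3)
2·[UNH] = -5/7, 2·[YNX] = 1/3
[UNH]:[YNX] = -5/7:1/3 = -15/7

[UNH]:[YNX] = -15/7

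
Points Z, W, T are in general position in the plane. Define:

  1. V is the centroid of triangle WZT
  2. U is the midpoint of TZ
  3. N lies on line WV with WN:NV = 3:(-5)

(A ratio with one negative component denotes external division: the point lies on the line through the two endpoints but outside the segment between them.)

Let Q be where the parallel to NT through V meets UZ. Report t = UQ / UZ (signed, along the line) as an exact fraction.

t = -1/6

Assign Z = (0, 0), W = (1, 0), T = (0, 1) — the answer is frame-independent, so this choice is without loss of generality.
1. V is the centroid of triangle WZT ⇒ V = (1/3, 1/3)
2. U is the midpoint of TZ ⇒ U = (0, 1/2)
3. N lies on line WV with WN:NV = 3:(-5) ⇒ N = (2, -1/2)
through V parallel to NT: direction (-2, 3/2); meets UZ at Q = (0, 7/12)
Q = U + t·(Z−U) with t = -1/6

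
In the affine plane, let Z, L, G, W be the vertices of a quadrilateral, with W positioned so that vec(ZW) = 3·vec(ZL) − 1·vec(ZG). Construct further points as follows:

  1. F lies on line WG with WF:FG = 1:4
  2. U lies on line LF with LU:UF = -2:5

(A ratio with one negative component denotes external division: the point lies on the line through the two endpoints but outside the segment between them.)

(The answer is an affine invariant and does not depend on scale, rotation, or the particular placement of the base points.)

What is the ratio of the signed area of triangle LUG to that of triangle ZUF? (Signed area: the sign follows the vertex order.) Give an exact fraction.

[LUG]:[ZUF] = 8/15

Choose coordinates Z = (0, 0), L = (1, 0), G = (0, 1), W = (3, -1).
1. F lies on line WG with WF:FG = 1:4 ⇒ F = (12/5, -3/5)
2. U lies on line LF with LU:UF = -2:5 ⇒ U = (1/15, 2/5)
2·[LUG] = -8/15, 2·[ZUF] = -1
[LUG]:[ZUF] = -8/15:-1 = 8/15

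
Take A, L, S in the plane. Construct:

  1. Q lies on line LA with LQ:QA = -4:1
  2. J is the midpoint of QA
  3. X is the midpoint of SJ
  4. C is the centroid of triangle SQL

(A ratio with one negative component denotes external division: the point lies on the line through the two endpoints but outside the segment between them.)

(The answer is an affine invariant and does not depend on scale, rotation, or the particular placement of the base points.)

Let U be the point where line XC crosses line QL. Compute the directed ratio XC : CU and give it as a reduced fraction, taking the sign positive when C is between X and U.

Assign A = (0, 0), L = (1, 0), S = (0, 1) — the answer is frame-independent, so this choice is without loss of generality.
1. Q lies on line LA with LQ:QA = -4:1 ⇒ Q = (-1/3, 0)
2. J is the midpoint of QA ⇒ J = (-1/6, 0)
3. X is the midpoint of SJ ⇒ X = (-1/12, 1/2)
4. C is the centroid of triangle SQL ⇒ C = (2/9, 1/3)
line XC meets QL at U = (5/6, 0)
C = X + t·(U−X) with t = 1/3, so XC:CU = 1/3:2/3

XC:CU = 1/2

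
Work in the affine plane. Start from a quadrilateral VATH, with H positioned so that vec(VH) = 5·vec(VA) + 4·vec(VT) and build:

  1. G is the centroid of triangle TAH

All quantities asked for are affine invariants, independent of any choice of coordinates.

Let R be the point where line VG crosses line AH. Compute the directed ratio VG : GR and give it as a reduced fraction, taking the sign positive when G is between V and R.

Assign V = (0, 0), A = (1, 0), T = (0, 1), H = (5, 4) — the answer is frame-independent, so this choice is without loss of generality.
1. G is the centroid of triangle TAH ⇒ G = (2, 5/3)
line VG meets AH at R = (6, 5)
G = V + t·(R−V) with t = 1/3, so VG:GR = 1/3:2/3

VG:GR = 1/2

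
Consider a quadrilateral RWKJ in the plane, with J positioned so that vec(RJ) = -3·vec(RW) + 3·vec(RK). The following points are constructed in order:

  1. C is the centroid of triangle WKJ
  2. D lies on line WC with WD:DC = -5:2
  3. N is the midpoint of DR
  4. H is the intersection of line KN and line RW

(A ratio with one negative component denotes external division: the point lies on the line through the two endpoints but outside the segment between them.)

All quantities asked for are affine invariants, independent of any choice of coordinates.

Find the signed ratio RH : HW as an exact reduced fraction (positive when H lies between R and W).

Choose coordinates R = (0, 0), W = (1, 0), K = (0, 1), J = (-3, 3).
1. C is the centroid of triangle WKJ ⇒ C = (-2/3, 4/3)
2. D lies on line WC with WD:DC = -5:2 ⇒ D = (-16/9, 20/9)
3. N is the midpoint of DR ⇒ N = (-8/9, 10/9)
4. H is the intersection of line KN and line RW ⇒ H = (8, 0)
H = R + t·(W−R) with t = 8, so RH:HW = t:(1−t) = 8:-7

RH:HW = -8/7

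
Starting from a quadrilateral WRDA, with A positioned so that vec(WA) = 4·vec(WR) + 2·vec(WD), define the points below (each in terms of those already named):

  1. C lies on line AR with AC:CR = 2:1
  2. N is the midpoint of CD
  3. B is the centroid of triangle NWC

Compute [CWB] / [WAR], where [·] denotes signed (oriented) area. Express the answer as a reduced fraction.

Set W = (0, 0), R = (1, 0), D = (0, 1), A = (4, 2); any affine frame gives the same invariant.
1. C lies on line AR with AC:CR = 2:1 ⇒ C = (2, 2/3)
2. N is the midpoint of CD ⇒ N = (1, 5/6)
3. B is the centroid of triangle NWC ⇒ B = (1, 1/2)
2·[CWB] = -1/3, 2·[WAR] = -2
[CWB]:[WAR] = -1/3:-2 = 1/6

[CWB]:[WAR] = 1/6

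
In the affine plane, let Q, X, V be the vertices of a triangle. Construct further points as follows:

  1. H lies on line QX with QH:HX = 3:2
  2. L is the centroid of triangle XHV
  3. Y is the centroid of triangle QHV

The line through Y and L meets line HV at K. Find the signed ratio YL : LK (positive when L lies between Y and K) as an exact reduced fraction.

YL:LK = -5/2

Assign Q = (0, 0), X = (1, 0), V = (0, 1) — the answer is frame-independent, so this choice is without loss of generality.
1. H lies on line QX with QH:HX = 3:2 ⇒ H = (3/5, 0)
2. L is the centroid of triangle XHV ⇒ L = (8/15, 1/3)
3. Y is the centroid of triangle QHV ⇒ Y = (1/5, 1/3)
line YL meets HV at K = (2/5, 1/3)
L = Y + t·(K−Y) with t = 5/3, so YL:LK = 5/3:-2/3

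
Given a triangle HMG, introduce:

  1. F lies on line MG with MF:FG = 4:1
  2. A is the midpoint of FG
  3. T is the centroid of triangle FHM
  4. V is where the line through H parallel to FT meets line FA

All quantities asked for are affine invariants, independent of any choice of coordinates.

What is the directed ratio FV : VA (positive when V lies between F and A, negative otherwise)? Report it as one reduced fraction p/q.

FV:VA = -8/7

Assign H = (0, 0), M = (1, 0), G = (0, 1) — the answer is frame-independent, so this choice is without loss of generality.
1. F lies on line MG with MF:FG = 4:1 ⇒ F = (1/5, 4/5)
2. A is the midpoint of FG ⇒ A = (1/10, 9/10)
3. T is the centroid of triangle FHM ⇒ T = (2/5, 4/15)
4. V is where the line through H parallel to FT meets line FA ⇒ V = (-3/5, 8/5)
V = F + t·(A−F) with t = 8, so FV:VA = t:(1−t) = 8:-7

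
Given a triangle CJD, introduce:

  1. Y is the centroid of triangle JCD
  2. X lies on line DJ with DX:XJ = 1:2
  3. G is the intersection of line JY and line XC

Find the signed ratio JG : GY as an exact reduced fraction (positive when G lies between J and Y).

JG:GY = -6

Assign C = (0, 0), J = (1, 0), D = (0, 1) — the answer is frame-independent, so this choice is without loss of generality.
1. Y is the centroid of triangle JCD ⇒ Y = (1/3, 1/3)
2. X lies on line DJ with DX:XJ = 1:2 ⇒ X = (1/3, 2/3)
3. G is the intersection of line JY and line XC ⇒ G = (1/5, 2/5)
G = J + t·(Y−J) with t = 6/5, so JG:GY = t:(1−t) = 6/5:-1/5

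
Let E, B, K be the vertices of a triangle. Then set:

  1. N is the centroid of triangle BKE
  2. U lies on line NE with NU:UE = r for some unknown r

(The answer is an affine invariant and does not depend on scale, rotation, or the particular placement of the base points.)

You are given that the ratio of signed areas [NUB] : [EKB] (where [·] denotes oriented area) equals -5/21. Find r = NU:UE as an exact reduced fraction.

Set E = (0, 0), B = (1, 0), K = (0, 1); any affine frame gives the same invariant.
1. N is the centroid of triangle BKE ⇒ N = (1/3, 1/3)
2. With NU:UE = r, write λ = r/(r+1) so U = N + λ·(E−N); U is affine-linear in λ
Every point depending on U is an affine combination of U and λ-independent points, so each such coordinate is linear in λ; the λ² term in each signed area is a multiple of (E−N)×(E−N) = 0, so 2·[NUB] and 2·[EKB] are each linear in λ. Evaluating at λ=0 and λ=1:
  2·[NUB] = 1/3·λ,   2·[EKB] = -1
So [NUB]:[EKB] = (1/3·λ) / (-1). Setting this equal to -5/21:
  1/3·λ = -5/21·(-1)  ⇒  λ = 5/7
Then r = λ/(1−λ) = (5/7)/(2/7) = 5/2. Check: with r = 5/2, U = (2/21, 2/21) and [NUB]:[EKB] = -5/21 as required.

r = 5/2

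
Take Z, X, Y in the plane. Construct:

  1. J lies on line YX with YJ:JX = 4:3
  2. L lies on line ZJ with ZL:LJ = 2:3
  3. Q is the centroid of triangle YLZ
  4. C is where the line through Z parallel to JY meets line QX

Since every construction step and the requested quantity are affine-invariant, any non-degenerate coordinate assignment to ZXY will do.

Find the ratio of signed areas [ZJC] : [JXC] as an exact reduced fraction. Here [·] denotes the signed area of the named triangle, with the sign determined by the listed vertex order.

[ZJC]:[JXC] = -41/24

Work in coordinates with Z = (0, 0), X = (1, 0), Y = (0, 1).
1. J lies on line YX with YJ:JX = 4:3 ⇒ J = (4/7, 3/7)
2. L lies on line ZJ with ZL:LJ = 2:3 ⇒ L = (8/35, 6/35)
3. Q is the centroid of triangle YLZ ⇒ Q = (8/105, 41/105)
4. C is where the line through Z parallel to JY meets line QX ⇒ C = (-41/56, 41/56)
2·[ZJC] = 41/56, 2·[JXC] = -3/7
[ZJC]:[JXC] = 41/56:-3/7 = -41/24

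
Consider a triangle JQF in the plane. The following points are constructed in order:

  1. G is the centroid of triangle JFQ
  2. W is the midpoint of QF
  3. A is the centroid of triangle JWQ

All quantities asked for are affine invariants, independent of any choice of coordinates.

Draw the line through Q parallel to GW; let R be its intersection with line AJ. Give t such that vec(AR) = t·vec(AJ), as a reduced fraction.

t = -2

Work in coordinates with J = (0, 0), Q = (1, 0), F = (0, 1).
1. G is the centroid of triangle JFQ ⇒ G = (1/3, 1/3)
2. W is the midpoint of QF ⇒ W = (1/2, 1/2)
3. A is the centroid of triangle JWQ ⇒ A = (1/2, 1/6)
through Q parallel to GW: direction (1/6, 1/6); meets AJ at R = (3/2, 1/2)
R = A + t·(J−A) with t = -2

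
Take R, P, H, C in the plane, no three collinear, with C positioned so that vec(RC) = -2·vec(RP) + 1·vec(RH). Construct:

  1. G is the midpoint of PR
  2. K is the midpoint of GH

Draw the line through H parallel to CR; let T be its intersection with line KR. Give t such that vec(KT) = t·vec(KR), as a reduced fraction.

Set R = (0, 0), P = (1, 0), H = (0, 1), C = (-2, 1); any affine frame gives the same invariant.
1. G is the midpoint of PR ⇒ G = (1/2, 0)
2. K is the midpoint of GH ⇒ K = (1/4, 1/2)
through H parallel to CR: direction (2, -1); meets KR at T = (2/5, 4/5)
T = K + t·(R−K) with t = -3/5

t = -3/5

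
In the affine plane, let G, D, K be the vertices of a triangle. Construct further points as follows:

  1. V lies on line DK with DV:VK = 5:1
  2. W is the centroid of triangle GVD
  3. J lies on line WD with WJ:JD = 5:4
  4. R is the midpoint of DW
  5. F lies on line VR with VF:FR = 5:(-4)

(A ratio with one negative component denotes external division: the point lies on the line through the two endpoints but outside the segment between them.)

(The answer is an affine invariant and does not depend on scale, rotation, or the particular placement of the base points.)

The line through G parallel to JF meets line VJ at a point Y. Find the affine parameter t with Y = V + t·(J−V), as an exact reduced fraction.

Set G = (0, 0), D = (1, 0), K = (0, 1); any affine frame gives the same invariant.
1. V lies on line DK with DV:VK = 5:1 ⇒ V = (1/6, 5/6)
2. W is the centroid of triangle GVD ⇒ W = (7/18, 5/18)
3. J lies on line WD with WJ:JD = 5:4 ⇒ J = (59/81, 10/81)
4. R is the midpoint of DW ⇒ R = (25/36, 5/36)
5. F lies on line VR with VF:FR = 5:(-4) ⇒ F = (101/36, -95/36)
through G parallel to JF: direction (673/324, -895/324); meets VJ at Y = (-12787/810, 3401/162)
Y = V + t·(J−V) with t = -142/5

t = -142/5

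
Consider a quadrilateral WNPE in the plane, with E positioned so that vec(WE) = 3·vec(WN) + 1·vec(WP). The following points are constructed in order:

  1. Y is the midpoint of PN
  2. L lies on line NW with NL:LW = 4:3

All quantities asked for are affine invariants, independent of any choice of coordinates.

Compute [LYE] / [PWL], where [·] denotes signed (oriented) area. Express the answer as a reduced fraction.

Work in coordinates with W = (0, 0), N = (1, 0), P = (0, 1), E = (3, 1).
1. Y is the midpoint of PN ⇒ Y = (1/2, 1/2)
2. L lies on line NW with NL:LW = 4:3 ⇒ L = (3/7, 0)
2·[LYE] = -17/14, 2·[PWL] = 3/7
[LYE]:[PWL] = -17/14:3/7 = -17/6

[LYE]:[PWL] = -17/6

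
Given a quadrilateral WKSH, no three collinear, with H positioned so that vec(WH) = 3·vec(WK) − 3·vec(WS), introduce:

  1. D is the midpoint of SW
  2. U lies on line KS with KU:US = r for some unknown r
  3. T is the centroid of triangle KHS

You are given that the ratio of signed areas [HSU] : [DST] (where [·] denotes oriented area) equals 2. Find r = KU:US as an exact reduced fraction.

r = -1/4

Choose coordinates W = (0, 0), K = (1, 0), S = (0, 1), H = (3, -3).
1. D is the midpoint of SW ⇒ D = (0, 1/2)
2. With KU:US = r, write λ = r/(r+1) so U = K + λ·(S−K); U is affine-linear in λ
3. T is the centroid of triangle KHS ⇒ T = (4/3, -2/3)
Every point depending on U is an affine combination of U and λ-independent points, so each such coordinate is linear in λ; the λ² term in each signed area is a multiple of (S−K)×(S−K) = 0, so 2·[HSU] and 2·[DST] are each linear in λ. Evaluating at λ=0 and λ=1:
  2·[HSU] = λ − 1,   2·[DST] = -2/3
So [HSU]:[DST] = (λ − 1) / (-2/3). Setting this equal to 2:
  λ − 1 = 2·(-2/3)  ⇒  λ = -1/3
Then r = λ/(1−λ) = (-1/3)/(4/3) = -1/4. Check: with r = -1/4, U = (4/3, -1/3) and [HSU]:[DST] = 2 as required.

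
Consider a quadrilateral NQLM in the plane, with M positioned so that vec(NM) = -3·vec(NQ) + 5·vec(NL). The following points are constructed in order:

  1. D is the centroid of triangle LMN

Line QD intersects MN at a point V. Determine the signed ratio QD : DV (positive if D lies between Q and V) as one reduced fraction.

QD:DV = 4

Work in coordinates with N = (0, 0), Q = (1, 0), L = (0, 1), M = (-3, 5).
1. D is the centroid of triangle LMN ⇒ D = (-1, 2)
line QD meets MN at V = (-3/2, 5/2)
D = Q + t·(V−Q) with t = 4/5, so QD:DV = 4/5:1/5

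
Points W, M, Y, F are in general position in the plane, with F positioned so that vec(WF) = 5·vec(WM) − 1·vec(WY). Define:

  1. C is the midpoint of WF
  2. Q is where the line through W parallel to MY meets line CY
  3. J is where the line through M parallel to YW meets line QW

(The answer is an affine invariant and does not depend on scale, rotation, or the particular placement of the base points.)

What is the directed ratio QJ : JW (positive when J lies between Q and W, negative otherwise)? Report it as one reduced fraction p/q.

QJ:JW = -7/2

Assign W = (0, 0), M = (1, 0), Y = (0, 1), F = (5, -1) — the answer is frame-independent, so this choice is without loss of generality.
1. C is the midpoint of WF ⇒ C = (5/2, -1/2)
2. Q is where the line through W parallel to MY meets line CY ⇒ Q = (-5/2, 5/2)
3. J is where the line through M parallel to YW meets line QW ⇒ J = (1, -1)
J = Q + t·(W−Q) with t = 7/5, so QJ:JW = t:(1−t) = 7/5:-2/5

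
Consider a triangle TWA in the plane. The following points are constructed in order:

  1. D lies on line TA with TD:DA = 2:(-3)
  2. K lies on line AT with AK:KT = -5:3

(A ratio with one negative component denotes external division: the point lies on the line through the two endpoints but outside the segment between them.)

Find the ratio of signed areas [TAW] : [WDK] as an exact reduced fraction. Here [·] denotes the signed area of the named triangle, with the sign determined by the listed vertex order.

Set T = (0, 0), W = (1, 0), A = (0, 1); any affine frame gives the same invariant.
1. D lies on line TA with TD:DA = 2:(-3) ⇒ D = (0, -2)
2. K lies on line AT with AK:KT = -5:3 ⇒ K = (0, -3/2)
2·[TAW] = -1, 2·[WDK] = -1/2
[TAW]:[WDK] = -1:-1/2 = 2

[TAW]:[WDK] = 2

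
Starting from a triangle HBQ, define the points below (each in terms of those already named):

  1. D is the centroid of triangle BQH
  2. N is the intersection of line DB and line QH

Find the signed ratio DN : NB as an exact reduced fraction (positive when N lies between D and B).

Choose coordinates H = (0, 0), B = (1, 0), Q = (0, 1).
1. D is the centroid of triangle BQH ⇒ D = (1/3, 1/3)
2. N is the intersection of line DB and line QH ⇒ N = (0, 1/2)
N = D + t·(B−D) with t = -1/2, so DN:NB = t:(1−t) = -1/2:3/2

DN:NB = -1/3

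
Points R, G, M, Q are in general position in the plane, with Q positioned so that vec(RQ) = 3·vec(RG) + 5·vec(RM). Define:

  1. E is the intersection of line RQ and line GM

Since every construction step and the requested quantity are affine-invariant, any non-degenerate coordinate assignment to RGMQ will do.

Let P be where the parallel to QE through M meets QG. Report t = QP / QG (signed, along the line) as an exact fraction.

Work in coordinates with R = (0, 0), G = (1, 0), M = (0, 1), Q = (3, 5).
1. E is the intersection of line RQ and line GM ⇒ E = (3/8, 5/8)
through M parallel to QE: direction (-21/8, -35/8); meets QG at P = (21/5, 8)
P = Q + t·(G−Q) with t = -3/5

t = -3/5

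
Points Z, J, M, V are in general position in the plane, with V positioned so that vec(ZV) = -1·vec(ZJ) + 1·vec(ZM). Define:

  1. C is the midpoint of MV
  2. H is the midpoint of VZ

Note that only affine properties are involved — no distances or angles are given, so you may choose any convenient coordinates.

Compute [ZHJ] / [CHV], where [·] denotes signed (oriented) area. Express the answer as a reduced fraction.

Set Z = (0, 0), J = (1, 0), M = (0, 1), V = (-1, 1); any affine frame gives the same invariant.
1. C is the midpoint of MV ⇒ C = (-1/2, 1)
2. H is the midpoint of VZ ⇒ H = (-1/2, 1/2)
2·[ZHJ] = -1/2, 2·[CHV] = -1/4
[ZHJ]:[CHV] = -1/2:-1/4 = 2

[ZHJ]:[CHV] = 2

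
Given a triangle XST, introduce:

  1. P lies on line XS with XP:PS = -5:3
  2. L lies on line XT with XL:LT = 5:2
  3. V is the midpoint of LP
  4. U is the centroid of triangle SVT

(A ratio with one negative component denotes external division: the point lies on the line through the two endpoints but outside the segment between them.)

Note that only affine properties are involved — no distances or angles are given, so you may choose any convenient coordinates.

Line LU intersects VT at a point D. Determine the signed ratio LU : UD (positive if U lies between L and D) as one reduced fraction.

LU:UD = 13/17

Work in coordinates with X = (0, 0), S = (1, 0), T = (0, 1).
1. P lies on line XS with XP:PS = -5:3 ⇒ P = (5/2, 0)
2. L lies on line XT with XL:LT = 5:2 ⇒ L = (0, 5/7)
3. V is the midpoint of LP ⇒ V = (5/4, 5/14)
4. U is the centroid of triangle SVT ⇒ U = (3/4, 19/42)
line LU meets VT at D = (45/26, 10/91)
U = L + t·(D−L) with t = 13/30, so LU:UD = 13/30:17/30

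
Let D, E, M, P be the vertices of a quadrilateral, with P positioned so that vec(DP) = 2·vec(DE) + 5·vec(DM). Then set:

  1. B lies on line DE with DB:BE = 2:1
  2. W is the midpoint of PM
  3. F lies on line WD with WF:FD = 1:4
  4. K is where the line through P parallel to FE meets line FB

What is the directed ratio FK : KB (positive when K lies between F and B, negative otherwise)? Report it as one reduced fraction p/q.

FK:KB = -17/21

Assign D = (0, 0), E = (1, 0), M = (0, 1), P = (2, 5) — the answer is frame-independent, so this choice is without loss of generality.
1. B lies on line DE with DB:BE = 2:1 ⇒ B = (2/3, 0)
2. W is the midpoint of PM ⇒ W = (1, 3)
3. F lies on line WD with WF:FD = 1:4 ⇒ F = (4/5, 12/5)
4. K is where the line through P parallel to FE meets line FB ⇒ K = (41/30, 63/5)
K = F + t·(B−F) with t = -17/4, so FK:KB = t:(1−t) = -17/4:21/4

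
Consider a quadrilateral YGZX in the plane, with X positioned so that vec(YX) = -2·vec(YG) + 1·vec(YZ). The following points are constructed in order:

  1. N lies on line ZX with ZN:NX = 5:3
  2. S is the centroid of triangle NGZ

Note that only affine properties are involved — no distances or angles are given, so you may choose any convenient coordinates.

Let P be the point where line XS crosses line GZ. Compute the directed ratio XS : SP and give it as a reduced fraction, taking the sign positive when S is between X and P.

XS:SP = 19/5

Choose coordinates Y = (0, 0), G = (1, 0), Z = (0, 1), X = (-2, 1).
1. N lies on line ZX with ZN:NX = 5:3 ⇒ N = (-5/4, 1)
2. S is the centroid of triangle NGZ ⇒ S = (-1/12, 2/3)
line XS meets GZ at P = (8/19, 11/19)
S = X + t·(P−X) with t = 19/24, so XS:SP = 19/24:5/24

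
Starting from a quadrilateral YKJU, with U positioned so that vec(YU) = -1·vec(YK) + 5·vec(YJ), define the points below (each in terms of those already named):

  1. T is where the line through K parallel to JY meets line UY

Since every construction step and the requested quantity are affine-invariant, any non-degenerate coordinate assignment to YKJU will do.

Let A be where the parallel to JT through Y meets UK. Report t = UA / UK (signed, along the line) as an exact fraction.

t = 1/7

Choose coordinates Y = (0, 0), K = (1, 0), J = (0, 1), U = (-1, 5).
1. T is where the line through K parallel to JY meets line UY ⇒ T = (1, -5)
through Y parallel to JT: direction (1, -6); meets UK at A = (-5/7, 30/7)
A = U + t·(K−U) with t = 1/7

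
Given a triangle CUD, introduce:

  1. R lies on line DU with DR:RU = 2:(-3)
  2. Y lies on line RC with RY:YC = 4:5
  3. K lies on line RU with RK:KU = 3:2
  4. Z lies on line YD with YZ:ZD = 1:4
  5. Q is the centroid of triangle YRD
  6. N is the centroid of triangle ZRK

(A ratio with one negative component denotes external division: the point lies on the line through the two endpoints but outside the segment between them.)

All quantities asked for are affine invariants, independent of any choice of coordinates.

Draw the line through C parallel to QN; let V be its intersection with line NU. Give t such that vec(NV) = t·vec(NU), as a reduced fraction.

Set C = (0, 0), U = (1, 0), D = (0, 1); any affine frame gives the same invariant.
1. R lies on line DU with DR:RU = 2:(-3) ⇒ R = (-2, 3)
2. Y lies on line RC with RY:YC = 4:5 ⇒ Y = (-10/9, 5/3)
3. K lies on line RU with RK:KU = 3:2 ⇒ K = (-1/5, 6/5)
4. Z lies on line YD with YZ:ZD = 1:4 ⇒ Z = (-8/9, 23/15)
5. Q is the centroid of triangle YRD ⇒ Q = (-28/27, 17/9)
6. N is the centroid of triangle ZRK ⇒ N = (-139/135, 86/45)
through C parallel to QN: direction (1/135, 1/45); meets NU at V = (43/180, 43/60)
V = N + t·(U−N) with t = 5/8

t = 5/8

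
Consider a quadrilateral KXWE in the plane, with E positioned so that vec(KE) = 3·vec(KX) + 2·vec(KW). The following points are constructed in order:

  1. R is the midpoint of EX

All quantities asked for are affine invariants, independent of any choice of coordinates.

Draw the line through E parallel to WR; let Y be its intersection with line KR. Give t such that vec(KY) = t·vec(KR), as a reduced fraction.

Work in coordinates with K = (0, 0), X = (1, 0), W = (0, 1), E = (3, 2).
1. R is the midpoint of EX ⇒ R = (2, 1)
through E parallel to WR: direction (2, 0); meets KR at Y = (4, 2)
Y = K + t·(R−K) with t = 2

t = 2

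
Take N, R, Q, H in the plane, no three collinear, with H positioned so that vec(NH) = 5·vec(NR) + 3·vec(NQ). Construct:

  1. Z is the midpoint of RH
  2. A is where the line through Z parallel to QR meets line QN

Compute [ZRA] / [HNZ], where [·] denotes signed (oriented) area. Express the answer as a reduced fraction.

Work in coordinates with N = (0, 0), R = (1, 0), Q = (0, 1), H = (5, 3).
1. Z is the midpoint of RH ⇒ Z = (3, 3/2)
2. A is where the line through Z parallel to QR meets line QN ⇒ A = (0, 9/2)
2·[ZRA] = -21/2, 2·[HNZ] = 3/2
[ZRA]:[HNZ] = -21/2:3/2 = -7

[ZRA]:[HNZ] = -7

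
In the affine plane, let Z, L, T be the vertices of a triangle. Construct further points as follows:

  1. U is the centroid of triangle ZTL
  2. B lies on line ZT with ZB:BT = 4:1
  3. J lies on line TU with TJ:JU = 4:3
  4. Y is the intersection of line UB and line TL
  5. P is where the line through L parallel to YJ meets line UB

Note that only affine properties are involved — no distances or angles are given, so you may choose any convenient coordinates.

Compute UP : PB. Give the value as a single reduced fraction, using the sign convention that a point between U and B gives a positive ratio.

Set Z = (0, 0), L = (1, 0), T = (0, 1); any affine frame gives the same invariant.
1. U is the centroid of triangle ZTL ⇒ U = (1/3, 1/3)
2. B lies on line ZT with ZB:BT = 4:1 ⇒ B = (0, 4/5)
3. J lies on line TU with TJ:JU = 4:3 ⇒ J = (4/21, 13/21)
4. Y is the intersection of line UB and line TL ⇒ Y = (-1/2, 3/2)
5. P is where the line through L parallel to YJ meets line UB ⇒ P = (-23/6, 37/6)
P = U + t·(B−U) with t = 25/2, so UP:PB = t:(1−t) = 25/2:-23/2

UP:PB = -25/23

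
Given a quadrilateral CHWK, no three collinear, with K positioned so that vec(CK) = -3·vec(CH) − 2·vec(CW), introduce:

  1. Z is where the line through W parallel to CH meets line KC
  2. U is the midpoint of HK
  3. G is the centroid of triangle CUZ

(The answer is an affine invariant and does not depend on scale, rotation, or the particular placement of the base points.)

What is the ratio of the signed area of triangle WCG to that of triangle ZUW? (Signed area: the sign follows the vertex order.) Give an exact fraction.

Choose coordinates C = (0, 0), H = (1, 0), W = (0, 1), K = (-3, -2).
1. Z is where the line through W parallel to CH meets line KC ⇒ Z = (3/2, 1)
2. U is the midpoint of HK ⇒ U = (-1, -1)
3. G is the centroid of triangle CUZ ⇒ G = (1/6, 0)
2·[WCG] = 1/6, 2·[ZUW] = -3
[WCG]:[ZUW] = 1/6:-3 = -1/18

[WCG]:[ZUW] = -1/18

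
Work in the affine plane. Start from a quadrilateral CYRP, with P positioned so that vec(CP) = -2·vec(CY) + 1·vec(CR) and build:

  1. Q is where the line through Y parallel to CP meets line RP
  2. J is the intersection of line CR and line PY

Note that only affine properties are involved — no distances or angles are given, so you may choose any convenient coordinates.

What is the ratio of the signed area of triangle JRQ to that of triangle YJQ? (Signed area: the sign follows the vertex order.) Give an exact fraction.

[JRQ]:[YJQ] = -2

Work in coordinates with C = (0, 0), Y = (1, 0), R = (0, 1), P = (-2, 1).
1. Q is where the line through Y parallel to CP meets line RP ⇒ Q = (-1, 1)
2. J is the intersection of line CR and line PY ⇒ J = (0, 1/3)
2·[JRQ] = 2/3, 2·[YJQ] = -1/3
[JRQ]:[YJQ] = 2/3:-1/3 = -2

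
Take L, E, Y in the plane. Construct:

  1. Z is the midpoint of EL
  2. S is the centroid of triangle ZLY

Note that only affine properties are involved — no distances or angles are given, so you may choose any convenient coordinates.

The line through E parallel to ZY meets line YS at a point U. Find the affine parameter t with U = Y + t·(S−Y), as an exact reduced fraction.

t = -3

Choose coordinates L = (0, 0), E = (1, 0), Y = (0, 1).
1. Z is the midpoint of EL ⇒ Z = (1/2, 0)
2. S is the centroid of triangle ZLY ⇒ S = (1/6, 1/3)
through E parallel to ZY: direction (-1/2, 1); meets YS at U = (-1/2, 3)
U = Y + t·(S−Y) with t = -3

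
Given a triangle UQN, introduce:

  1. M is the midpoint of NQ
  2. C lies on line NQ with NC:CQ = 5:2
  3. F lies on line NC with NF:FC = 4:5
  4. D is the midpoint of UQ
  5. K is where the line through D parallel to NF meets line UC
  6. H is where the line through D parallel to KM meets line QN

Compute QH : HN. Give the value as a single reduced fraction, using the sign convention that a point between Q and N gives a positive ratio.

Choose coordinates U = (0, 0), Q = (1, 0), N = (0, 1).
1. M is the midpoint of NQ ⇒ M = (1/2, 1/2)
2. C lies on line NQ with NC:CQ = 5:2 ⇒ C = (5/7, 2/7)
3. F lies on line NC with NF:FC = 4:5 ⇒ F = (20/63, 43/63)
4. D is the midpoint of UQ ⇒ D = (1/2, 0)
5. K is where the line through D parallel to NF meets line UC ⇒ K = (5/14, 1/7)
6. H is where the line through D parallel to KM meets line QN ⇒ H = (9/14, 5/14)
H = Q + t·(N−Q) with t = 5/14, so QH:HN = t:(1−t) = 5/14:9/14

QH:HN = 5/9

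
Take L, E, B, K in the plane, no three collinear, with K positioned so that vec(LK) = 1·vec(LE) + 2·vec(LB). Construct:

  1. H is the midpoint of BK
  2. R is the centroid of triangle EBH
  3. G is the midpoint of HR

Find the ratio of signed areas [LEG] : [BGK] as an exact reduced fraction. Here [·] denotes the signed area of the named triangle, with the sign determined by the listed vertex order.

[LEG]:[BGK] = 7/2

Choose coordinates L = (0, 0), E = (1, 0), B = (0, 1), K = (1, 2).
1. H is the midpoint of BK ⇒ H = (1/2, 3/2)
2. R is the centroid of triangle EBH ⇒ R = (1/2, 5/6)
3. G is the midpoint of HR ⇒ G = (1/2, 7/6)
2·[LEG] = 7/6, 2·[BGK] = 1/3
[LEG]:[BGK] = 7/6:1/3 = 7/2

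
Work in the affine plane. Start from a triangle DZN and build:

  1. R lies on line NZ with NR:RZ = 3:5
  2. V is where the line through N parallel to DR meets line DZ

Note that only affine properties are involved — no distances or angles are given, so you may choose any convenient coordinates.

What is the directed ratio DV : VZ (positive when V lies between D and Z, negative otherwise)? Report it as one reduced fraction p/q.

Set D = (0, 0), Z = (1, 0), N = (0, 1); any affine frame gives the same invariant.
1. R lies on line NZ with NR:RZ = 3:5 ⇒ R = (3/8, 5/8)
2. V is where the line through N parallel to DR meets line DZ ⇒ V = (-3/5, 0)
V = D + t·(Z−D) with t = -3/5, so DV:VZ = t:(1−t) = -3/5:8/5

DV:VZ = -3/8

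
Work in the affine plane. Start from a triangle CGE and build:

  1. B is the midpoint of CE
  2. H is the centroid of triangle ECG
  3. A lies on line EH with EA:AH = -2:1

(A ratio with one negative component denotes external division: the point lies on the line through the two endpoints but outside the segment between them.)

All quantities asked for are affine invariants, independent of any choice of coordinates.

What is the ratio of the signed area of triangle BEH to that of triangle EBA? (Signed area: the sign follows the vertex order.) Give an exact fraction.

[BEH]:[EBA] = -1/2

Choose coordinates C = (0, 0), G = (1, 0), E = (0, 1).
1. B is the midpoint of CE ⇒ B = (0, 1/2)
2. H is the centroid of triangle ECG ⇒ H = (1/3, 1/3)
3. A lies on line EH with EA:AH = -2:1 ⇒ A = (2/3, -1/3)
2·[BEH] = -1/6, 2·[EBA] = 1/3
[BEH]:[EBA] = -1/6:1/3 = -1/2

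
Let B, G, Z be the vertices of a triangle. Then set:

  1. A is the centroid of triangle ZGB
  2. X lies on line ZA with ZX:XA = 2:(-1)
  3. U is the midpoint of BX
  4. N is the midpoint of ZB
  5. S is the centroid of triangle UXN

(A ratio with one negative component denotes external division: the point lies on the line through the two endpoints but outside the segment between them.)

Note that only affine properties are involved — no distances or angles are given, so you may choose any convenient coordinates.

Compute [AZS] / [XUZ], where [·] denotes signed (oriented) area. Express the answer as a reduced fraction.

[AZS]:[XUZ] = -1/3

Choose coordinates B = (0, 0), G = (1, 0), Z = (0, 1).
1. A is the centroid of triangle ZGB ⇒ A = (1/3, 1/3)
2. X lies on line ZA with ZX:XA = 2:(-1) ⇒ X = (2/3, -1/3)
3. U is the midpoint of BX ⇒ U = (1/3, -1/6)
4. N is the midpoint of ZB ⇒ N = (0, 1/2)
5. S is the centroid of triangle UXN ⇒ S = (1/3, 0)
2·[AZS] = 1/9, 2·[XUZ] = -1/3
[AZS]:[XUZ] = 1/9:-1/3 = -1/3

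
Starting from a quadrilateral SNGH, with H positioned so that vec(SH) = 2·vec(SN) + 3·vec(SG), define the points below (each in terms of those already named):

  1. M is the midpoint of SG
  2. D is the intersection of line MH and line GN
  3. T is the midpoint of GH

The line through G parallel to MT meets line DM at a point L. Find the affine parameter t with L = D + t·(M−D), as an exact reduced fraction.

Set S = (0, 0), N = (1, 0), G = (0, 1), H = (2, 3); any affine frame gives the same invariant.
1. M is the midpoint of SG ⇒ M = (0, 1/2)
2. D is the intersection of line MH and line GN ⇒ D = (2/9, 7/9)
3. T is the midpoint of GH ⇒ T = (1, 2)
through G parallel to MT: direction (1, 3/2); meets DM at L = (-2, -2)
L = D + t·(M−D) with t = 10

t = 10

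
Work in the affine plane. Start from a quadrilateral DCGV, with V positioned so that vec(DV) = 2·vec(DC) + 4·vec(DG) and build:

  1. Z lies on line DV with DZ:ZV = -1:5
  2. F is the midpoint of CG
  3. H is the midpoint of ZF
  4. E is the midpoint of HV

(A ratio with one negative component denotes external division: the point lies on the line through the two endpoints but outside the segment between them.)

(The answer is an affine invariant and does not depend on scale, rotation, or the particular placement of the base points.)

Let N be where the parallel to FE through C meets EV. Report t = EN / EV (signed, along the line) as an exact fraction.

t = 3

Choose coordinates D = (0, 0), C = (1, 0), G = (0, 1), V = (2, 4).
1. Z lies on line DV with DZ:ZV = -1:5 ⇒ Z = (-1/2, -1)
2. F is the midpoint of CG ⇒ F = (1/2, 1/2)
3. H is the midpoint of ZF ⇒ H = (0, -1/4)
4. E is the midpoint of HV ⇒ E = (1, 15/8)
through C parallel to FE: direction (1/2, 11/8); meets EV at N = (4, 33/4)
N = E + t·(V−E) with t = 3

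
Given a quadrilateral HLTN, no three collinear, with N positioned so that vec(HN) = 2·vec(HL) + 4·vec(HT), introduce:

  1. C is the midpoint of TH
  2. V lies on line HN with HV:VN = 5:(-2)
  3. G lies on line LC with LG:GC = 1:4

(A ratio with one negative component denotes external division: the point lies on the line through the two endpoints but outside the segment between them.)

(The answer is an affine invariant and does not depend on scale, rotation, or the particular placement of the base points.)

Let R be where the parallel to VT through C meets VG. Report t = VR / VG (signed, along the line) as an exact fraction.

t = 25/113

Assign H = (0, 0), L = (1, 0), T = (0, 1), N = (2, 4) — the answer is frame-independent, so this choice is without loss of generality.
1. C is the midpoint of TH ⇒ C = (0, 1/2)
2. V lies on line HN with HV:VN = 5:(-2) ⇒ V = (10/3, 20/3)
3. G lies on line LC with LG:GC = 1:4 ⇒ G = (4/5, 1/10)
through C parallel to VT: direction (-10/3, -17/3); meets VG at R = (940/339, 3535/678)
R = V + t·(G−V) with t = 25/113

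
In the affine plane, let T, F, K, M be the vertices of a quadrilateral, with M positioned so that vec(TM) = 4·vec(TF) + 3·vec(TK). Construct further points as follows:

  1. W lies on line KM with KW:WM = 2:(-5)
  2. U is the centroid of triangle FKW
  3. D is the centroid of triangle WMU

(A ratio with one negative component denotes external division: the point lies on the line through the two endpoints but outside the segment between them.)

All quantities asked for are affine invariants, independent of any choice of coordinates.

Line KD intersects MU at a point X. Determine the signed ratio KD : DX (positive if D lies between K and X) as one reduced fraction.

Set T = (0, 0), F = (1, 0), K = (0, 1), M = (4, 3); any affine frame gives the same invariant.
1. W lies on line KM with KW:WM = 2:(-5) ⇒ W = (-8/3, -1/3)
2. U is the centroid of triangle FKW ⇒ U = (-5/9, 2/9)
3. D is the centroid of triangle WMU ⇒ D = (7/27, 26/27)
line KD meets MU at X = (7/12, 11/12)
D = K + t·(X−K) with t = 4/9, so KD:DX = 4/9:5/9

KD:DX = 4/5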